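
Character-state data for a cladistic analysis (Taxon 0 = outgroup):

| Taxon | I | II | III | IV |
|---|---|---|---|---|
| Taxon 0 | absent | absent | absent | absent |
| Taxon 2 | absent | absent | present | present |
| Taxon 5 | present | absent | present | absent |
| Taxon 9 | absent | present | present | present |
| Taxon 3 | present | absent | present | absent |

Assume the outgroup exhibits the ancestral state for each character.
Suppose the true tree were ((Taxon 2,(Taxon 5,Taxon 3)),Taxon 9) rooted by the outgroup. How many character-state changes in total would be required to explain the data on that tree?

Map each character onto ((Taxon 2,(Taxon 5,Taxon 3)),Taxon 9) (rooted by Taxon 0) and count the minimum state changes it requires (Fitch parsimony):
I: 1; II: 1; III: 1; IV: 2.
Total tree length = 5.

5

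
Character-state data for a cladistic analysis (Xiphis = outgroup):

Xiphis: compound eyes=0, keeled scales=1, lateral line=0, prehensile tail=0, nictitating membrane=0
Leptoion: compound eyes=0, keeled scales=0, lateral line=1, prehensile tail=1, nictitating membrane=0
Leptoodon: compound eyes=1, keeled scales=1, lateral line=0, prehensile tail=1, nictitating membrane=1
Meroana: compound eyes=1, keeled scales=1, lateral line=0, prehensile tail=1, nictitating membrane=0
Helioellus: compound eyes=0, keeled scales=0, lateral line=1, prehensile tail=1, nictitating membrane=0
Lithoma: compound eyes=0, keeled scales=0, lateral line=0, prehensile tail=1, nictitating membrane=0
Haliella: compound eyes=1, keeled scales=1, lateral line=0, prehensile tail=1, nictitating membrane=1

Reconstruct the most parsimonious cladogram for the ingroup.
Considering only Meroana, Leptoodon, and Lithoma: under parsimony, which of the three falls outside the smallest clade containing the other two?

Lithoma

Character polarity is set by the outgroup: the derived state is whichever differs from the outgroup's state, so for keeled scales the derived state is '0', and for the remaining characters it is '1'.
Only Haliella, Leptoodon, and Meroana show the derived state '1' for compound eyes, supporting them as a clade.
keeled scales: derived state '0' in Helioellus, Leptoion, and Lithoma only — synapomorphy for {Helioellus, Leptoion, Lithoma}.
lateral line (derived state '1') is shared by Helioellus and Leptoion — a synapomorphy uniting that clade.
All ingroup taxa share the derived state '1' for prehensile tail; it defines the ingroup but does not resolve relationships within it.
Only Haliella and Leptoodon show the derived state '1' for nictitating membrane, supporting them as a clade.
Most parsimonious ingroup topology: (((Leptoion,Helioellus),Lithoma),((Leptoodon,Haliella),Meroana)).
Leptoodon and Meroana share a more recent common ancestor with each other than either does with Lithoma, so Lithoma is the least closely related of the three.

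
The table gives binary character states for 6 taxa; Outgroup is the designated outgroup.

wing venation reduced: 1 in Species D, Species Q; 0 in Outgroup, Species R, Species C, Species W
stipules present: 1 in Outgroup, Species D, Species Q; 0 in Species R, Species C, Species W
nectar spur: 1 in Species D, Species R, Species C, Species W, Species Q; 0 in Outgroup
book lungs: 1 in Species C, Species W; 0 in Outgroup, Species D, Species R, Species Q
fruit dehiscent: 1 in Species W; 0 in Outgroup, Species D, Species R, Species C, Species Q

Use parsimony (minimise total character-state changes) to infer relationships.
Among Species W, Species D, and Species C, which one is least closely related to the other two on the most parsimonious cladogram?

Species D

Character polarity is set by the outgroup: the derived state is whichever differs from the outgroup's state, so for stipules present the derived state is '0', and for the remaining characters it is '1'.
wing venation reduced (derived state '1') is shared by Species D and Species Q — a synapomorphy uniting that clade.
stipules present: derived state '0' in Species C, Species R, and Species W only — synapomorphy for {Species C, Species R, Species W}.
nectar spur (derived state '1') is shared by all ingroup taxa — unites the whole ingroup.
book lungs: derived state '1' in Species C and Species W only — synapomorphy for {Species C, Species W}.
fruit dehiscent: derived state '1' in Species W only — an autapomorphy, so it tells us nothing about relationships among taxa.
Most parsimonious ingroup topology: ((Species D,Species Q),(Species R,(Species C,Species W))).
Species C and Species W share a more recent common ancestor with each other than either does with Species D, so Species D is the least closely related of the three.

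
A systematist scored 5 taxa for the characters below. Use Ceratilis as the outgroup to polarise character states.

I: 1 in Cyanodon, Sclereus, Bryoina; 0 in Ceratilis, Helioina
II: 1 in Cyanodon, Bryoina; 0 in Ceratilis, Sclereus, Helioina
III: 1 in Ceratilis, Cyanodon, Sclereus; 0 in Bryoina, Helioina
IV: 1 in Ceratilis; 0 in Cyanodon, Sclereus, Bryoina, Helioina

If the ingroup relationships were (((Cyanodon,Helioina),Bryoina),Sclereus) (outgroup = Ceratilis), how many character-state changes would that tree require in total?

Map each character onto (((Cyanodon,Helioina),Bryoina),Sclereus) (rooted by Ceratilis) and count the minimum state changes it requires (Fitch parsimony):
I: 2; II: 2; III: 2; IV: 1.
Total tree length = 7.

7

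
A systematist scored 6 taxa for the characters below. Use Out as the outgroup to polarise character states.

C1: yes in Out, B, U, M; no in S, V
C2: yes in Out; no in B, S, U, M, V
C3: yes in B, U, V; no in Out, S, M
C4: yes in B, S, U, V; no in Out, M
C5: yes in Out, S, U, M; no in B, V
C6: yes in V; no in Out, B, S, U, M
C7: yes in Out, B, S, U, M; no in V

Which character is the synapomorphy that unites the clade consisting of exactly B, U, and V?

Character polarity is set by the outgroup: the derived state is whichever differs from the outgroup's state, so for C1, C2, C5, C7 the derived state is 'no', and for the remaining characters it is 'yes'.
C1 groups S and V, which is incompatible with the clades supported by the remaining characters; treating it as convergent (homoplasy) costs fewer steps than any alternative tree.
All ingroup taxa share the derived state 'no' for C2; it defines the ingroup but does not resolve relationships within it.
C3 (derived state 'yes') is shared by B, U, and V — a synapomorphy uniting that clade.
C4: derived state 'yes' in B, S, U, and V only — synapomorphy for {B, S, U, V}.
C5 (derived state 'no') is shared by B and V — a synapomorphy uniting that clade.
C6: derived state 'yes' in V only — an autapomorphy, so it tells us nothing about relationships among taxa.
C7: derived state 'no' in V only — an autapomorphy, so it tells us nothing about relationships among taxa.
Most parsimonious ingroup topology: ((((B,V),U),S),M).
The clade {B, U, V} is supported by C3: its derived state 'yes' occurs in exactly those taxa and in no other taxon (including the outgroup).

C3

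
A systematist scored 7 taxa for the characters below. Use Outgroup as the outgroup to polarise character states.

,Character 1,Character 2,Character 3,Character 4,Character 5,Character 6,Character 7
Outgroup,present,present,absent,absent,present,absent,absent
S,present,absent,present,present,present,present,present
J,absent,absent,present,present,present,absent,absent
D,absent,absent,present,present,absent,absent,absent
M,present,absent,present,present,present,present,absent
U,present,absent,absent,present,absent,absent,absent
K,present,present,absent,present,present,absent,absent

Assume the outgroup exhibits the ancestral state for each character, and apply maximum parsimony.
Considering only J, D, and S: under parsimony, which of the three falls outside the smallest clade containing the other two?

S

Character polarity is set by the outgroup: the derived state is whichever differs from the outgroup's state, so for Character 1, Character 2, Character 5 the derived state is 'absent', and for the remaining characters it is 'present'.
Only D and J show the derived state 'absent' for Character 1, supporting them as a clade.
Character 2: derived state 'absent' in D, J, M, S, and U only — synapomorphy for {D, J, M, S, U}.
Character 3: derived state 'present' in D, J, M, and S only — synapomorphy for {D, J, M, S}.
Character 4 (derived state 'present') is shared by all ingroup taxa — unites the whole ingroup.
Character 5 (state 'absent') occurs in D and U but conflicts with the nesting implied by the other characters — most parsimoniously interpreted as homoplasy.
Only M and S show the derived state 'present' for Character 6, supporting them as a clade.
Character 7: derived state 'present' in S only — an autapomorphy, so it tells us nothing about relationships among taxa.
Most parsimonious ingroup topology: ((((S,M),(J,D)),U),K).
J and D share a more recent common ancestor with each other than either does with S, so S is the least closely related of the three.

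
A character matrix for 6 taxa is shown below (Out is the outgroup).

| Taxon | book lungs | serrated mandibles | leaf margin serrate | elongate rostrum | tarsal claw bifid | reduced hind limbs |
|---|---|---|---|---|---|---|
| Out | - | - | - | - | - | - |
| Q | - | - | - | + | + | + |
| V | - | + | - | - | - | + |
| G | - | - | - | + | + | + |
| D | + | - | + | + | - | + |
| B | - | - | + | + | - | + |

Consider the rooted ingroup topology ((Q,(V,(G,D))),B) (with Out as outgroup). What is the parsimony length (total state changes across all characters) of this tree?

9

Map each character onto ((Q,(V,(G,D))),B) (rooted by Out) and count the minimum state changes it requires (Fitch parsimony):
book lungs: 1; serrated mandibles: 1; leaf margin serrate: 2; elongate rostrum: 2; tarsal claw bifid: 2; reduced hind limbs: 1.
Total tree length = 9.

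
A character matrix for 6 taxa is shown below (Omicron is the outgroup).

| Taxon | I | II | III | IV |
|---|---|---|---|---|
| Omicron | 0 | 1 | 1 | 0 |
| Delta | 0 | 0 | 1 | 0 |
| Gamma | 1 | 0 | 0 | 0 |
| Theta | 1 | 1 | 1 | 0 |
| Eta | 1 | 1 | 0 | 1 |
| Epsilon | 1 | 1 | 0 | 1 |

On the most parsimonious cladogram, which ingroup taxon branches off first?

Delta

Character polarity is set by the outgroup: the derived state is whichever differs from the outgroup's state, so for II, III the derived state is '0', and for the remaining characters it is '1'.
Only Epsilon, Eta, Gamma, and Theta show the derived state '1' for I, supporting them as a clade.
II groups Delta and Gamma, which is incompatible with the clades supported by the remaining characters; treating it as convergent (homoplasy) costs fewer steps than any alternative tree.
III: derived state '0' in Epsilon, Eta, and Gamma only — synapomorphy for {Epsilon, Eta, Gamma}.
IV: derived state '1' in Epsilon and Eta only — synapomorphy for {Epsilon, Eta}.
Most parsimonious ingroup topology: (Delta,((Gamma,(Eta,Epsilon)),Theta)).
Delta is sister to the clade containing all other ingroup taxa, so it is the earliest-diverging (most basal) ingroup lineage.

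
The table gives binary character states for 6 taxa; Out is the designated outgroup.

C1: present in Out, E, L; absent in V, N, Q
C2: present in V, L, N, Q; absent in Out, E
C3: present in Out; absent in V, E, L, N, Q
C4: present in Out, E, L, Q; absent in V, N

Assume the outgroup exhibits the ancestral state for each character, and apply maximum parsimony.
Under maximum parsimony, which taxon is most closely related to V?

N

Character polarity is set by the outgroup: the derived state is whichever differs from the outgroup's state, so for C1, C3, C4 the derived state is 'absent', and for the remaining characters it is 'present'.
C1: derived state 'absent' in N, Q, and V only — synapomorphy for {N, Q, V}.
Only L, N, Q, and V show the derived state 'present' for C2, supporting them as a clade.
C3 (derived state 'absent') is shared by all ingroup taxa — unites the whole ingroup.
C4 (derived state 'absent') is shared by N and V — a synapomorphy uniting that clade.
Most parsimonious ingroup topology: ((((V,N),Q),L),E).
V and N form a cherry on this tree, so they are sister taxa.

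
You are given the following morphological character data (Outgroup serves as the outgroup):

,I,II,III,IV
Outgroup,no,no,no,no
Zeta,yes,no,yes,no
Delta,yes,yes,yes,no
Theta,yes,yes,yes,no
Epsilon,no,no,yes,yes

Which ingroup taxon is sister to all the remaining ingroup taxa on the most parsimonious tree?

Epsilon

The outgroup has state 'no' for every character, so 'yes' is the derived state throughout.
I: derived state 'yes' in Delta, Theta, and Zeta only — synapomorphy for {Delta, Theta, Zeta}.
Only Delta and Theta show the derived state 'yes' for II, supporting them as a clade.
All ingroup taxa share the derived state 'yes' for III; it defines the ingroup but does not resolve relationships within it.
IV (derived state 'yes') is unique to Epsilon (autapomorphy; uninformative for grouping).
Most parsimonious ingroup topology: ((Zeta,(Delta,Theta)),Epsilon).
Epsilon is sister to the clade containing all other ingroup taxa, so it is the earliest-diverging (most basal) ingroup lineage.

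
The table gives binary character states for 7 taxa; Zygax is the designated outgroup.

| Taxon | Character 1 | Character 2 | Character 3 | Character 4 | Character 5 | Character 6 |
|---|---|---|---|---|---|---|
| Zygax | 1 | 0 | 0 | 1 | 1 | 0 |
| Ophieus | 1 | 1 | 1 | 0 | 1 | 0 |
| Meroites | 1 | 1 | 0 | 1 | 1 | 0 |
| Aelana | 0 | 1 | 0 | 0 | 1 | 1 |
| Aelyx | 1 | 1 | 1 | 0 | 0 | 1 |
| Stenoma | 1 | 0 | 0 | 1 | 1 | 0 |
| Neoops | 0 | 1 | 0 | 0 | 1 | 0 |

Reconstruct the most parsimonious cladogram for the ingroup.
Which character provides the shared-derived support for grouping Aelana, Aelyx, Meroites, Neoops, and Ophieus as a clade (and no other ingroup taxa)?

Character 2

Character polarity is set by the outgroup: the derived state is whichever differs from the outgroup's state, so for Character 1, Character 4, Character 5 the derived state is '0', and for the remaining characters it is '1'.
Character 1 (derived state '0') is shared by Aelana and Neoops — a synapomorphy uniting that clade.
Character 2: derived state '1' in Aelana, Aelyx, Meroites, Neoops, and Ophieus only — synapomorphy for {Aelana, Aelyx, Meroites, Neoops, Ophieus}.
Character 3: derived state '1' in Aelyx and Ophieus only — synapomorphy for {Aelyx, Ophieus}.
Character 4 (derived state '0') is shared by Aelana, Aelyx, Neoops, and Ophieus — a synapomorphy uniting that clade.
Character 5: derived state '0' in Aelyx only — an autapomorphy, so it tells us nothing about relationships among taxa.
Character 6 groups Aelana and Aelyx, which is incompatible with the clades supported by the remaining characters; treating it as convergent (homoplasy) costs fewer steps than any alternative tree.
Most parsimonious ingroup topology: ((((Ophieus,Aelyx),(Aelana,Neoops)),Meroites),Stenoma).
The clade {Aelana, Aelyx, Meroites, Neoops, Ophieus} is supported by Character 2: its derived state '1' occurs in exactly those taxa and in no other taxon (including the outgroup).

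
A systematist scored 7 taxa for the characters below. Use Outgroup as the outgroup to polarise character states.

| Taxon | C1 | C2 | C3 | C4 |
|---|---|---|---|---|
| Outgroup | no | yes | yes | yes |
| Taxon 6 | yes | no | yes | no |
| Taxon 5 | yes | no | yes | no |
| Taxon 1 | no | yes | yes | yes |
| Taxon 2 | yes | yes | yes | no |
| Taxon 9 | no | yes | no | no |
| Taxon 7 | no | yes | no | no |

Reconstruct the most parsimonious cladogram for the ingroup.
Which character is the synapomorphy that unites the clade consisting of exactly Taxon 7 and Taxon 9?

Character polarity is set by the outgroup: the derived state is whichever differs from the outgroup's state, so for C2, C3, C4 the derived state is 'no', and for the remaining characters it is 'yes'.
C1: derived state 'yes' in Taxon 2, Taxon 5, and Taxon 6 only — synapomorphy for {Taxon 2, Taxon 5, Taxon 6}.
C2: derived state 'no' in Taxon 5 and Taxon 6 only — synapomorphy for {Taxon 5, Taxon 6}.
C3 (derived state 'no') is shared by Taxon 7 and Taxon 9 — a synapomorphy uniting that clade.
C4: derived state 'no' in Taxon 2, Taxon 5, Taxon 6, Taxon 7, and Taxon 9 only — synapomorphy for {Taxon 2, Taxon 5, Taxon 6, Taxon 7, Taxon 9}.
Most parsimonious ingroup topology: ((((Taxon 6,Taxon 5),Taxon 2),(Taxon 9,Taxon 7)),Taxon 1).
The clade {Taxon 7, Taxon 9} is supported by C3: its derived state 'no' occurs in exactly those taxa and in no other taxon (including the outgroup).

C3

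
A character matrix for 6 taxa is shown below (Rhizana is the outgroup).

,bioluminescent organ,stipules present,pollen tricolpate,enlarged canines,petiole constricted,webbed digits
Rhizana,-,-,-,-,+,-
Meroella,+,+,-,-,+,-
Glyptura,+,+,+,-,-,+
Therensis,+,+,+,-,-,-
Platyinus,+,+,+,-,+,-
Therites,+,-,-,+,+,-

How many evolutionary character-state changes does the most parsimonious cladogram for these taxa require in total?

6

Character polarity is set by the outgroup: the derived state is whichever differs from the outgroup's state, so for petiole constricted the derived state is '-', and for the remaining characters it is '+'.
bioluminescent organ (derived state '+') is shared by all ingroup taxa — unites the whole ingroup.
stipules present (derived state '+') is shared by Glyptura, Meroella, Platyinus, and Therensis — a synapomorphy uniting that clade.
Only Glyptura, Platyinus, and Therensis show the derived state '+' for pollen tricolpate, supporting them as a clade.
enlarged canines: derived state '+' in Therites only — an autapomorphy, so it tells us nothing about relationships among taxa.
Only Glyptura and Therensis show the derived state '-' for petiole constricted, supporting them as a clade.
webbed digits: derived state '+' in Glyptura only — an autapomorphy, so it tells us nothing about relationships among taxa.
Most parsimonious ingroup topology: ((Meroella,((Glyptura,Therensis),Platyinus)),Therites).
Changes per character on this tree: bioluminescent organ: 1; stipules present: 1; pollen tricolpate: 1; enlarged canines: 1; petiole constricted: 1; webbed digits: 1.
Total = 6.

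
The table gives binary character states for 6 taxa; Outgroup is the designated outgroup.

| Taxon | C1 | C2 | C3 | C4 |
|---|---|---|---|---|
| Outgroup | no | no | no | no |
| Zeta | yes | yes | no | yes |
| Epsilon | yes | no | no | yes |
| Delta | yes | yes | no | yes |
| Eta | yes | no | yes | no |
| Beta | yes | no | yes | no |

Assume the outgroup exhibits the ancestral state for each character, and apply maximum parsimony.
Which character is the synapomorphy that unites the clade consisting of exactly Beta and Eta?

C3

The outgroup has state 'no' for every character, so 'yes' is the derived state throughout.
C1 (derived state 'yes') is shared by all ingroup taxa — unites the whole ingroup.
C2: derived state 'yes' in Delta and Zeta only — synapomorphy for {Delta, Zeta}.
C3 (derived state 'yes') is shared by Beta and Eta — a synapomorphy uniting that clade.
C4 (derived state 'yes') is shared by Delta, Epsilon, and Zeta — a synapomorphy uniting that clade.
Most parsimonious ingroup topology: (((Zeta,Delta),Epsilon),(Eta,Beta)).
The clade {Beta, Eta} is supported by C3: its derived state 'yes' occurs in exactly those taxa and in no other taxon (including the outgroup).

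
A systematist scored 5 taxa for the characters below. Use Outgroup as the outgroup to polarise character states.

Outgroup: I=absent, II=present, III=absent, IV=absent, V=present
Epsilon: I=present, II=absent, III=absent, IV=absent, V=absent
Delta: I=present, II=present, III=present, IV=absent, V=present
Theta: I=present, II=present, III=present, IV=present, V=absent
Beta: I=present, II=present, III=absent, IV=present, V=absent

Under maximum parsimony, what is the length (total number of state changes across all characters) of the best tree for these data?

Character polarity is set by the outgroup: the derived state is whichever differs from the outgroup's state, so for II, V the derived state is 'absent', and for the remaining characters it is 'present'.
I (derived state 'present') is shared by all ingroup taxa — unites the whole ingroup.
II: derived state 'absent' in Epsilon only — an autapomorphy, so it tells us nothing about relationships among taxa.
III (state 'present') occurs in Delta and Theta but conflicts with the nesting implied by the other characters — most parsimoniously interpreted as homoplasy.
IV: derived state 'present' in Beta and Theta only — synapomorphy for {Beta, Theta}.
Only Beta, Epsilon, and Theta show the derived state 'absent' for V, supporting them as a clade.
Most parsimonious ingroup topology: ((Epsilon,(Theta,Beta)),Delta).
Changes per character on this tree: I: 1; II: 1; III: 2; IV: 1; V: 1.
Total = 6.

6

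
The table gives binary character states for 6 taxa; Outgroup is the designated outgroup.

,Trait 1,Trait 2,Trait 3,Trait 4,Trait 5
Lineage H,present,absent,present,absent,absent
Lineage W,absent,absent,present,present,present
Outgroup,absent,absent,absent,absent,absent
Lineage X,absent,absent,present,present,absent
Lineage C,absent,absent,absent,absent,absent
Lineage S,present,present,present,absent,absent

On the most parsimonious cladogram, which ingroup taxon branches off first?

Lineage C

The outgroup has state 'absent' for every character, so 'present' is the derived state throughout.
Trait 1: derived state 'present' in Lineage H and Lineage S only — synapomorphy for {Lineage H, Lineage S}.
Trait 2: derived state 'present' in Lineage S only — an autapomorphy, so it tells us nothing about relationships among taxa.
Only Lineage H, Lineage S, Lineage W, and Lineage X show the derived state 'present' for Trait 3, supporting them as a clade.
Trait 4 (derived state 'present') is shared by Lineage W and Lineage X — a synapomorphy uniting that clade.
Trait 5 (derived state 'present') is unique to Lineage W (autapomorphy; uninformative for grouping).
Most parsimonious ingroup topology: (((Lineage S,Lineage H),(Lineage X,Lineage W)),Lineage C).
Lineage C is sister to the clade containing all other ingroup taxa, so it is the earliest-diverging (most basal) ingroup lineage.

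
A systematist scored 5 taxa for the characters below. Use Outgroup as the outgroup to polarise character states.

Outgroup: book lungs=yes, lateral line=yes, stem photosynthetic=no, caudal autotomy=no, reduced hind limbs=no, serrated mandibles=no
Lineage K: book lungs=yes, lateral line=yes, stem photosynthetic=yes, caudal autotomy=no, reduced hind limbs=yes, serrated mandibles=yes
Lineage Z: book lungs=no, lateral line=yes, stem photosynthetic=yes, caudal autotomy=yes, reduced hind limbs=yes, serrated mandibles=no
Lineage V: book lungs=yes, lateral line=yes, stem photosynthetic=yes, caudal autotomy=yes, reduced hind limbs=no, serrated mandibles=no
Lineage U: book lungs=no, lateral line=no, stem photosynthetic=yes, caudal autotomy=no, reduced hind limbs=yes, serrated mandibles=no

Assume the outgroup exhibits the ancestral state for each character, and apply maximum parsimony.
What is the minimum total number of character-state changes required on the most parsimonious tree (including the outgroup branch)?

7

Character polarity is set by the outgroup: the derived state is whichever differs from the outgroup's state, so for book lungs, lateral line the derived state is 'no', and for the remaining characters it is 'yes'.
book lungs (derived state 'no') is shared by Lineage U and Lineage Z — a synapomorphy uniting that clade.
lateral line (derived state 'no') is unique to Lineage U (autapomorphy; uninformative for grouping).
All ingroup taxa share the derived state 'yes' for stem photosynthetic; it defines the ingroup but does not resolve relationships within it.
caudal autotomy groups Lineage V and Lineage Z, which is incompatible with the clades supported by the remaining characters; treating it as convergent (homoplasy) costs fewer steps than any alternative tree.
reduced hind limbs (derived state 'yes') is shared by Lineage K, Lineage U, and Lineage Z — a synapomorphy uniting that clade.
serrated mandibles (derived state 'yes') is unique to Lineage K (autapomorphy; uninformative for grouping).
Most parsimonious ingroup topology: ((Lineage K,(Lineage Z,Lineage U)),Lineage V).
Changes per character on this tree: book lungs: 1; lateral line: 1; stem photosynthetic: 1; caudal autotomy: 2; reduced hind limbs: 1; serrated mandibles: 1.
Total = 7.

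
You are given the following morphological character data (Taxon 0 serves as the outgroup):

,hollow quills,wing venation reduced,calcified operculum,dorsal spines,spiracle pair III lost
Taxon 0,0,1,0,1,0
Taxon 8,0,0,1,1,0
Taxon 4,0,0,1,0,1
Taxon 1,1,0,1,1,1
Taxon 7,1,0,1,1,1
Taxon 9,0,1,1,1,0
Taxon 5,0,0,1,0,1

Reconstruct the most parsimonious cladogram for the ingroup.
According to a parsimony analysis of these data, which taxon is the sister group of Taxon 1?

Taxon 7

Character polarity is set by the outgroup: the derived state is whichever differs from the outgroup's state, so for wing venation reduced, dorsal spines the derived state is '0', and for the remaining characters it is '1'.
Only Taxon 1 and Taxon 7 show the derived state '1' for hollow quills, supporting them as a clade.
wing venation reduced (derived state '0') is shared by Taxon 1, Taxon 4, Taxon 5, Taxon 7, and Taxon 8 — a synapomorphy uniting that clade.
calcified operculum (derived state '1') is shared by all ingroup taxa — unites the whole ingroup.
dorsal spines (derived state '0') is shared by Taxon 4 and Taxon 5 — a synapomorphy uniting that clade.
Only Taxon 1, Taxon 4, Taxon 5, and Taxon 7 show the derived state '1' for spiracle pair III lost, supporting them as a clade.
Most parsimonious ingroup topology: ((Taxon 8,((Taxon 4,Taxon 5),(Taxon 1,Taxon 7))),Taxon 9).
Taxon 1 and Taxon 7 form a cherry on this tree, so they are sister taxa.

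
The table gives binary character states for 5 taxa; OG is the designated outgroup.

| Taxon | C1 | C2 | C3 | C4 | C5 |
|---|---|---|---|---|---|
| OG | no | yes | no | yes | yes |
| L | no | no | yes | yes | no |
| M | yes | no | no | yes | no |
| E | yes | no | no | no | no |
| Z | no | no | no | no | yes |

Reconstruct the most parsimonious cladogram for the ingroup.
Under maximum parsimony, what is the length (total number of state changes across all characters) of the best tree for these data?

6

Character polarity is set by the outgroup: the derived state is whichever differs from the outgroup's state, so for C2, C4, C5 the derived state is 'no', and for the remaining characters it is 'yes'.
C1 (derived state 'yes') is shared by E and M — a synapomorphy uniting that clade.
All ingroup taxa share the derived state 'no' for C2; it defines the ingroup but does not resolve relationships within it.
C3 (derived state 'yes') is unique to L (autapomorphy; uninformative for grouping).
C4 groups E and Z, which is incompatible with the clades supported by the remaining characters; treating it as convergent (homoplasy) costs fewer steps than any alternative tree.
C5: derived state 'no' in E, L, and M only — synapomorphy for {E, L, M}.
Most parsimonious ingroup topology: ((L,(E,M)),Z).
Changes per character on this tree: C1: 1; C2: 1; C3: 1; C4: 2; C5: 1.
Total = 6.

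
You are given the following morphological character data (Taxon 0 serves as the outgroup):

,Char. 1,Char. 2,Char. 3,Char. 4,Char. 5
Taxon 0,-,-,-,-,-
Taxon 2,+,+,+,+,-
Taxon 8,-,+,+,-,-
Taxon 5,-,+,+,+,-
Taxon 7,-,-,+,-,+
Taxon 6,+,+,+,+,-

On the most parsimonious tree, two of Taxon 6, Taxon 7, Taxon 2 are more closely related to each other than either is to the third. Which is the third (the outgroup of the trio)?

Taxon 7

The outgroup has state '-' for every character, so '+' is the derived state throughout.
Char. 1 (derived state '+') is shared by Taxon 2 and Taxon 6 — a synapomorphy uniting that clade.
Char. 2: derived state '+' in Taxon 2, Taxon 5, Taxon 6, and Taxon 8 only — synapomorphy for {Taxon 2, Taxon 5, Taxon 6, Taxon 8}.
All ingroup taxa share the derived state '+' for Char. 3; it defines the ingroup but does not resolve relationships within it.
Only Taxon 2, Taxon 5, and Taxon 6 show the derived state '+' for Char. 4, supporting them as a clade.
Char. 5 (derived state '+') is unique to Taxon 7 (autapomorphy; uninformative for grouping).
Most parsimonious ingroup topology: ((((Taxon 2,Taxon 6),Taxon 5),Taxon 8),Taxon 7).
Taxon 2 and Taxon 6 share a more recent common ancestor with each other than either does with Taxon 7, so Taxon 7 is the least closely related of the three.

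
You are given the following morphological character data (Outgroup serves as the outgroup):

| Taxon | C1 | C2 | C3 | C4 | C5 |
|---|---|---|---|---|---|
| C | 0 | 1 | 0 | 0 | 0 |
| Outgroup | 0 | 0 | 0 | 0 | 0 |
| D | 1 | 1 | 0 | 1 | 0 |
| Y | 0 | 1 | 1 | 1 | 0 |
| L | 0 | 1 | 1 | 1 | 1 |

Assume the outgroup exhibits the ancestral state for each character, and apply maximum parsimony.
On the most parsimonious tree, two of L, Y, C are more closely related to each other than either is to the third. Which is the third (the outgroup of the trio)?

The outgroup has state '0' for every character, so '1' is the derived state throughout.
C1: derived state '1' in D only — an autapomorphy, so it tells us nothing about relationships among taxa.
All ingroup taxa share the derived state '1' for C2; it defines the ingroup but does not resolve relationships within it.
C3 (derived state '1') is shared by L and Y — a synapomorphy uniting that clade.
C4: derived state '1' in D, L, and Y only — synapomorphy for {D, L, Y}.
C5 (derived state '1') is unique to L (autapomorphy; uninformative for grouping).
Most parsimonious ingroup topology: ((D,(Y,L)),C).
L and Y share a more recent common ancestor with each other than either does with C, so C is the least closely related of the three.

C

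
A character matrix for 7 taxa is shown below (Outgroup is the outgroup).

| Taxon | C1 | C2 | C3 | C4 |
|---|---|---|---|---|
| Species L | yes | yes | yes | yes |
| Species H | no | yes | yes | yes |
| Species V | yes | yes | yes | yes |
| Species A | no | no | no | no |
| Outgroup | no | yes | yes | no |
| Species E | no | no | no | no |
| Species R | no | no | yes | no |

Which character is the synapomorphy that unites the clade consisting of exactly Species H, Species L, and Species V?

Character polarity is set by the outgroup: the derived state is whichever differs from the outgroup's state, so for C2, C3 the derived state is 'no', and for the remaining characters it is 'yes'.
C1 (derived state 'yes') is shared by Species L and Species V — a synapomorphy uniting that clade.
Only Species A, Species E, and Species R show the derived state 'no' for C2, supporting them as a clade.
C3 (derived state 'no') is shared by Species A and Species E — a synapomorphy uniting that clade.
C4: derived state 'yes' in Species H, Species L, and Species V only — synapomorphy for {Species H, Species L, Species V}.
Most parsimonious ingroup topology: ((Species H,(Species L,Species V)),((Species A,Species E),Species R)).
The clade {Species H, Species L, Species V} is supported by C4: its derived state 'yes' occurs in exactly those taxa and in no other taxon (including the outgroup).

C4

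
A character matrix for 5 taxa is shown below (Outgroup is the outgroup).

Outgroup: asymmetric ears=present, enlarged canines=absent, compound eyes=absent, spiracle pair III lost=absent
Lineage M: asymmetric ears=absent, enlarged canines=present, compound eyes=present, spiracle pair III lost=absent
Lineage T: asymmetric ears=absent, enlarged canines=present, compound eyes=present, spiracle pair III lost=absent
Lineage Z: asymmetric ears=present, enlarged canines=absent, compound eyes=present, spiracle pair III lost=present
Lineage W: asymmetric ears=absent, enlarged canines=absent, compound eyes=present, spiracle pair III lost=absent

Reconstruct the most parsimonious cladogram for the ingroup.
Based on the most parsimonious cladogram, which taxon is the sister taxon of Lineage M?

Lineage T

Character polarity is set by the outgroup: the derived state is whichever differs from the outgroup's state, so for asymmetric ears the derived state is 'absent', and for the remaining characters it is 'present'.
asymmetric ears (derived state 'absent') is shared by Lineage M, Lineage T, and Lineage W — a synapomorphy uniting that clade.
Only Lineage M and Lineage T show the derived state 'present' for enlarged canines, supporting them as a clade.
All ingroup taxa share the derived state 'present' for compound eyes; it defines the ingroup but does not resolve relationships within it.
spiracle pair III lost: derived state 'present' in Lineage Z only — an autapomorphy, so it tells us nothing about relationships among taxa.
Most parsimonious ingroup topology: (((Lineage M,Lineage T),Lineage W),Lineage Z).
Lineage M and Lineage T form a cherry on this tree, so they are sister taxa.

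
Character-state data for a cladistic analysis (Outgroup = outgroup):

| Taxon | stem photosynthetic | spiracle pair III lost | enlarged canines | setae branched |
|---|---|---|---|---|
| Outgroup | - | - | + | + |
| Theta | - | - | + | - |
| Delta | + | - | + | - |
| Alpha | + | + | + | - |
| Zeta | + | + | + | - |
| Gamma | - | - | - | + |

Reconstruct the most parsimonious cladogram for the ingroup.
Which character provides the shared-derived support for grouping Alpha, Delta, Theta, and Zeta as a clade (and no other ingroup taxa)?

setae branched

Character polarity is set by the outgroup: the derived state is whichever differs from the outgroup's state, so for enlarged canines, setae branched the derived state is '-', and for the remaining characters it is '+'.
stem photosynthetic (derived state '+') is shared by Alpha, Delta, and Zeta — a synapomorphy uniting that clade.
spiracle pair III lost (derived state '+') is shared by Alpha and Zeta — a synapomorphy uniting that clade.
enlarged canines: derived state '-' in Gamma only — an autapomorphy, so it tells us nothing about relationships among taxa.
Only Alpha, Delta, Theta, and Zeta show the derived state '-' for setae branched, supporting them as a clade.
Most parsimonious ingroup topology: ((Theta,(Delta,(Alpha,Zeta))),Gamma).
The clade {Alpha, Delta, Theta, Zeta} is supported by setae branched: its derived state '-' occurs in exactly those taxa and in no other taxon (including the outgroup).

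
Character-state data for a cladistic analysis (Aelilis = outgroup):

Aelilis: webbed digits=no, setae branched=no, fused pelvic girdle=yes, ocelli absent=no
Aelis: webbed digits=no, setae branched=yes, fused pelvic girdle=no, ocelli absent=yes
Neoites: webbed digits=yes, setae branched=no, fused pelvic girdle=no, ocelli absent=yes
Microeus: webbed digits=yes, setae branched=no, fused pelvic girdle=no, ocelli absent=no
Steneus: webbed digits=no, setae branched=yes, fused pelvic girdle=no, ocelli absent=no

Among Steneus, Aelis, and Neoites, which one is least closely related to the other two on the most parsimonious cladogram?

Neoites

Character polarity is set by the outgroup: the derived state is whichever differs from the outgroup's state, so for fused pelvic girdle the derived state is 'no', and for the remaining characters it is 'yes'.
webbed digits (derived state 'yes') is shared by Microeus and Neoites — a synapomorphy uniting that clade.
Only Aelis and Steneus show the derived state 'yes' for setae branched, supporting them as a clade.
All ingroup taxa share the derived state 'no' for fused pelvic girdle; it defines the ingroup but does not resolve relationships within it.
ocelli absent groups Aelis and Neoites, which is incompatible with the clades supported by the remaining characters; treating it as convergent (homoplasy) costs fewer steps than any alternative tree.
Most parsimonious ingroup topology: ((Aelis,Steneus),(Neoites,Microeus)).
Aelis and Steneus share a more recent common ancestor with each other than either does with Neoites, so Neoites is the least closely related of the three.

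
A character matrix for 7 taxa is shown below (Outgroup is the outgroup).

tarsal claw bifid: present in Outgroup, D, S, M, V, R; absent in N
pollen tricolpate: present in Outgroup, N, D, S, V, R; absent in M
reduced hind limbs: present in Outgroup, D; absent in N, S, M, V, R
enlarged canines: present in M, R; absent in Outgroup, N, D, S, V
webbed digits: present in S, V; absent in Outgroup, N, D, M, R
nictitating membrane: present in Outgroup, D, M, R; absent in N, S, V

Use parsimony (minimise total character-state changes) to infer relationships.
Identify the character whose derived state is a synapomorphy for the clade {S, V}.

Character polarity is set by the outgroup: the derived state is whichever differs from the outgroup's state, so for tarsal claw bifid, pollen tricolpate, reduced hind limbs, nictitating membrane the derived state is 'absent', and for the remaining characters it is 'present'.
tarsal claw bifid (derived state 'absent') is unique to N (autapomorphy; uninformative for grouping).
pollen tricolpate: derived state 'absent' in M only — an autapomorphy, so it tells us nothing about relationships among taxa.
reduced hind limbs: derived state 'absent' in M, N, R, S, and V only — synapomorphy for {M, N, R, S, V}.
enlarged canines: derived state 'present' in M and R only — synapomorphy for {M, R}.
webbed digits (derived state 'present') is shared by S and V — a synapomorphy uniting that clade.
nictitating membrane (derived state 'absent') is shared by N, S, and V — a synapomorphy uniting that clade.
Most parsimonious ingroup topology: (((N,(S,V)),(M,R)),D).
The clade {S, V} is supported by webbed digits: its derived state 'present' occurs in exactly those taxa and in no other taxon (including the outgroup).

webbed digits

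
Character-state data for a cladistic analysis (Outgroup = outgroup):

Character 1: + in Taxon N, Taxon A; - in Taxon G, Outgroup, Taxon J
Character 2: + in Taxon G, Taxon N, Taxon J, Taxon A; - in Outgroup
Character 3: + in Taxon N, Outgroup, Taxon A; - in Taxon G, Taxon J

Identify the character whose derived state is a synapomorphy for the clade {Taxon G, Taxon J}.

Character polarity is set by the outgroup: the derived state is whichever differs from the outgroup's state, so for Character 3 the derived state is '-', and for the remaining characters it is '+'.
Character 1 (derived state '+') is shared by Taxon A and Taxon N — a synapomorphy uniting that clade.
All ingroup taxa share the derived state '+' for Character 2; it defines the ingroup but does not resolve relationships within it.
Only Taxon G and Taxon J show the derived state '-' for Character 3, supporting them as a clade.
Most parsimonious ingroup topology: ((Taxon A,Taxon N),(Taxon G,Taxon J)).
The clade {Taxon G, Taxon J} is supported by Character 3: its derived state '-' occurs in exactly those taxa and in no other taxon (including the outgroup).

Character 3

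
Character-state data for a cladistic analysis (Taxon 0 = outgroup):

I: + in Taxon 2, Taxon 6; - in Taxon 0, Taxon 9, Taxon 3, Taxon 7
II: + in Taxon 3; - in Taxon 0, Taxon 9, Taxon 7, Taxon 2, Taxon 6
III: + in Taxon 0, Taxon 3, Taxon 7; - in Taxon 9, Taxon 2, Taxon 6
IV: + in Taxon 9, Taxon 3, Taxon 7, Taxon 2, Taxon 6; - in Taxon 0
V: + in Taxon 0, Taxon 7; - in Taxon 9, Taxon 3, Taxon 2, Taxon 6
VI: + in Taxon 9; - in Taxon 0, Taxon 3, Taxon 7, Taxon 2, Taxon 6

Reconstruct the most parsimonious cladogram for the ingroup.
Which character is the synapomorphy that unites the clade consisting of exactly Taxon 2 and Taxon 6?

Character polarity is set by the outgroup: the derived state is whichever differs from the outgroup's state, so for III, V the derived state is '-', and for the remaining characters it is '+'.
I: derived state '+' in Taxon 2 and Taxon 6 only — synapomorphy for {Taxon 2, Taxon 6}.
II (derived state '+') is unique to Taxon 3 (autapomorphy; uninformative for grouping).
III (derived state '-') is shared by Taxon 2, Taxon 6, and Taxon 9 — a synapomorphy uniting that clade.
IV (derived state '+') is shared by all ingroup taxa — unites the whole ingroup.
V (derived state '-') is shared by Taxon 2, Taxon 3, Taxon 6, and Taxon 9 — a synapomorphy uniting that clade.
VI (derived state '+') is unique to Taxon 9 (autapomorphy; uninformative for grouping).
Most parsimonious ingroup topology: (((Taxon 9,(Taxon 2,Taxon 6)),Taxon 3),Taxon 7).
The clade {Taxon 2, Taxon 6} is supported by I: its derived state '+' occurs in exactly those taxa and in no other taxon (including the outgroup).

I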